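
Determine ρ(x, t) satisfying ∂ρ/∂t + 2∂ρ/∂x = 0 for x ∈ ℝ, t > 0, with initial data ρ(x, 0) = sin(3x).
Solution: By characteristics (dx/dt = 2), ρ(x,t) = f(x - 2t) with f = ρ(·, 0).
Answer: ρ(x, t) = -sin(6t - 3x)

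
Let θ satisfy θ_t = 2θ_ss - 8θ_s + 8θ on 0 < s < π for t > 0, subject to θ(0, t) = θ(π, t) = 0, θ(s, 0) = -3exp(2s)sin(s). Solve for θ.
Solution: Substitute θ = exp(2s)u.
Then θ_s = exp(2s)(u_s + 2u), θ_ss = exp(2s)(u_ss + 4u_s + 4u), θ_t = exp(2s)u_t; substituting and dividing by exp(2s), the lower-order terms cancel: u_t = 2u_ss (standard heat equation).
Data for u: u(s,0) = exp(-2s)θ(s,0) = -3sin(s). The boundary conditions carry over: u(0,t) = u(π,t) = 0.
Separating variables: u = Σ c_n exp(-2n²t) sin(ns). From u(s,0) = -3sin(s): c_1=-3.
So u(s,t) = -3exp(-2t)sin(s), and θ(s,t) = exp(2s)u(s,t).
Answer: θ(s, t) = -3exp(2s)exp(-2t)sin(s)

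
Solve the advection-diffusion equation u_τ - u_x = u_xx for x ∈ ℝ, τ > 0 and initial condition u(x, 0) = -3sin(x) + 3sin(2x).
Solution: Moving frame: η = x + τ, σ = τ, u = w(η,σ), so u_τ = w_σ + w_η and u_xx = w_ηη.
Hence u_τ - u_x = w_σ and the PDE becomes the heat equation w_σ = w_ηη on η ∈ ℝ.
Initial data: w(η,0) = u(η,0) = -3sin(η) + 3sin(2η). Each mode sin(nη) decays as exp(-n²σ) on ℝ, so w(η,σ) = Σ c_n exp(-n²σ) sin(nη) with c_1=-3, c_2=3: w(η,σ) = -3exp(-σ)sin(η) + 3exp(-4σ)sin(2η).
Substituting back: u(x,τ) = w(x + τ, τ).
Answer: u(x, τ) = -3exp(-τ)sin(x + τ) + 3exp(-4τ)sin(2x + 2τ)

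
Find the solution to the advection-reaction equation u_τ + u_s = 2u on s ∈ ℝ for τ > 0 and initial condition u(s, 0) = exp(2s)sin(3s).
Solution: Substitute u = exp(2s)w, i.e. w = exp(-2s)u.
By the product rule, u_s = exp(2s)(w_s + 2w), u_τ = exp(2s)w_τ.
Substituting into the PDE and dividing by exp(2s): w_τ + (w_s + 2w) = 2w.
The lower-order terms cancel, leaving the standard advection equation w_τ + w_s = 0.
Initial data for w: w(s,0) = exp(-2s)u(s,0) = sin(3s).
Solve for w:
  By method of characteristics (waves move right with speed 1):
  Along characteristics s - τ = const, w is constant, so w(s,τ) = f(s - τ) with f = w(·, 0).
Hence w(s,τ) = sin(3s - 3τ).
Transform back: u(s,τ) = exp(2s)w(s,τ).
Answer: u(s, τ) = exp(2s)sin(3s - 3τ)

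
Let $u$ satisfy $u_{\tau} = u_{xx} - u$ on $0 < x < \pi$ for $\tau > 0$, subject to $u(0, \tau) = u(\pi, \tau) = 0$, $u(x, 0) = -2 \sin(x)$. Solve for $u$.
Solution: Substitute $u = e^{-\tau}w$.
Then $u_{\tau} = e^{-\tau}(w_{\tau} - w)$, $u_{xx} = e^{-\tau}w_{xx}$; substituting and dividing by $e^{-\tau}$, the lower-order terms cancel: $w_{\tau} = w_{xx}$ (standard heat equation).
Data for $w$: $w(x,0) = u(x,0) = -2 \sin(x)$. The boundary conditions carry over: $w(0,\tau) = w(\pi,\tau) = 0$.
Separating variables: $w = \sum c_n e^{-n^2\tau} \sin(nx)$. From $w(x,0) = -2 \sin(x)$: $c_1=-2$.
So $w(x,\tau) = -2 e^{-\tau} \sin(x)$, and $u(x,\tau) = e^{-\tau}w(x,\tau)$.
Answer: $u(x, \tau) = -2 e^{-2 \tau} \sin(x)$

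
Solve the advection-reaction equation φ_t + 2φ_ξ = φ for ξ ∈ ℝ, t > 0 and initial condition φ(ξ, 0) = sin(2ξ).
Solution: Substitute φ = exp(t)u.
Then φ_t = exp(t)(u_t + u), φ_ξ = exp(t)u_ξ; substituting and dividing by exp(t), the lower-order terms cancel: u_t + 2u_ξ = 0 (standard advection equation).
Data for u: u(ξ,0) = φ(ξ,0) = sin(2ξ).
By characteristics (dξ/dt = 2), u(ξ,t) = f(ξ - 2t) with f = u(·, 0).
So u(ξ,t) = -sin(4t - 2ξ), and φ(ξ,t) = exp(t)u(ξ,t).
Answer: φ(ξ, t) = -exp(t)sin(4t - 2ξ)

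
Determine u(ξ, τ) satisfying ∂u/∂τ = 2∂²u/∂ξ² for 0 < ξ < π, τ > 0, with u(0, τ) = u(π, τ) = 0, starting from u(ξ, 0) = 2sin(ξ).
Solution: Separating variables: u = Σ c_n exp(-2n²τ) sin(nξ). From u(ξ,0) = 2sin(ξ): c_1=2.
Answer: u(ξ, τ) = 2exp(-2τ)sin(ξ)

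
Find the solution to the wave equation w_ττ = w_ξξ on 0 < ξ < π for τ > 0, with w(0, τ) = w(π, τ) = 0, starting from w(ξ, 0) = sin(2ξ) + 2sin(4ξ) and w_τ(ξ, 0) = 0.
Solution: Using separation of variables w = X(ξ)T(τ):
Eigenfunctions: sin(nξ), n = 1, 2, 3, ...
General solution: w(ξ, τ) = Σ [A_n cos(n τ) + B_n sin(n τ)] sin(nξ)
From w(ξ,0) = sin(2ξ) + 2sin(4ξ): A_2=1, A_4=2. From w_τ(ξ,0) = 0: all B_n = 0.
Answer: w(ξ, τ) = sin(2ξ)cos(2τ) + 2sin(4ξ)cos(4τ)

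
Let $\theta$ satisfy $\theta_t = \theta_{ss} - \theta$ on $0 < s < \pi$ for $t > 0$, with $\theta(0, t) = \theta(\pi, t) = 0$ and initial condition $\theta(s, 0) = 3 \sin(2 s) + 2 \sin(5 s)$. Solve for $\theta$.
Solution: Substitute $\theta = e^{-t}u$, i.e. $u = e^{t}\theta$.
By the product rule, $\theta_t = e^{-t}(u_t - u)$, $\theta_{ss} = e^{-t}u_{ss}$.
Substituting into the PDE and dividing by $e^{-t}$: $u_t - u = u_{ss} - u$.
The lower-order terms cancel, leaving the standard heat equation $u_t = u_{ss}$.
Initial data for $u$: $u(s,0) = \theta(s,0) = 3 \sin(2 s) + 2 \sin(5 s)$. The boundary conditions carry over: $u(0,t) = u(\pi,t) = 0$.
Solve for $u$:
  Using separation of variables $u = X(s)G(t)$:
  Eigenfunctions: $\sin(ns)$, $n = 1, 2, 3, \ldots$
  General solution: $u(s, t) = \sum c_n \sin(ns) e^{-n^2 t}$
  Matching $u(s,0) = 3 \sin(2 s) + 2 \sin(5 s)$ term by term: $c_2=3, c_5=2$.
Hence $u(s,t) = 3 e^{-4 t} \sin(2 s) + 2 e^{-25 t} \sin(5 s)$.
Transform back: $\theta(s,t) = e^{-t}u(s,t)$.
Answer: $\theta(s, t) = 3 e^{-5 t} \sin(2 s) + 2 e^{-26 t} \sin(5 s)$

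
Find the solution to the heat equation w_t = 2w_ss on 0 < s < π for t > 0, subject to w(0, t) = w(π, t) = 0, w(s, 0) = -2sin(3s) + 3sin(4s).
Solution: Separating variables: w = Σ c_n exp(-2n²t) sin(ns). From w(s,0) = -2sin(3s) + 3sin(4s): c_3=-2, c_4=3.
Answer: w(s, t) = -2exp(-18t)sin(3s) + 3exp(-32t)sin(4s)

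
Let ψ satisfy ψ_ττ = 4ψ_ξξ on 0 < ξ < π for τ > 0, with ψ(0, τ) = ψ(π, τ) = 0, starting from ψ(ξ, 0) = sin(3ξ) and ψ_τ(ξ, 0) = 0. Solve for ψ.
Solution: Separating variables: ψ = Σ [A_n cos(ω_n τ) + B_n sin(ω_n τ)] sin(nξ), ω_n = 2n. From ICs: A_3=1.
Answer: ψ(ξ, τ) = sin(3ξ)cos(6τ)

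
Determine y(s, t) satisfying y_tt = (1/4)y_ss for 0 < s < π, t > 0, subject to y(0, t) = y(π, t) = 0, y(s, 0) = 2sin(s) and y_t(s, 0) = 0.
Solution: Separating variables: y = Σ [A_n cos(ω_n t) + B_n sin(ω_n t)] sin(ns), ω_n = n/2. From ICs: A_1=2.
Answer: y(s, t) = 2sin(s)cos(t/2)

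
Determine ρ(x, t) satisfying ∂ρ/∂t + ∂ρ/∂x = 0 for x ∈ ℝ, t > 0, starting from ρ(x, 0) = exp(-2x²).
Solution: By characteristics (dx/dt = 1), ρ(x,t) = f(x - t) with f = ρ(·, 0).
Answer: ρ(x, t) = exp(-2(-t + x)²)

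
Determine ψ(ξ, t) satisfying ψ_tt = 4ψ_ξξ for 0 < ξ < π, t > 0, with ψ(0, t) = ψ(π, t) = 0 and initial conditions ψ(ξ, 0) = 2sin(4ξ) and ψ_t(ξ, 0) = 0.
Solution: Using separation of variables ψ = X(ξ)T(t):
Eigenfunctions: sin(nξ), n = 1, 2, 3, ...
General solution: ψ(ξ, t) = Σ [A_n cos(2n t) + B_n sin(2n t)] sin(nξ)
From ψ(ξ,0) = 2sin(4ξ): A_4=2. From ψ_t(ξ,0) = 0: all B_n = 0.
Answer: ψ(ξ, t) = 2sin(4ξ)cos(8t)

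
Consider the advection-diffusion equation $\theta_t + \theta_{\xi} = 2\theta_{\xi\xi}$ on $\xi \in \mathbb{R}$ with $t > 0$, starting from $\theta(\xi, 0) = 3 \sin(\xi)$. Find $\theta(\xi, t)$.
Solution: Moving frame: $\eta = \xi - t$, $\sigma = t$, $\theta = u(\eta,\sigma)$, so $\theta_t = u_{\sigma} - u_{\eta}$ and $\theta_{\xi\xi} = u_{\eta\eta}$.
Hence $\theta_t + \theta_{\xi} = u_{\sigma}$ and the PDE becomes the heat equation $u_{\sigma} = 2u_{\eta\eta}$ on $\eta \in \mathbb{R}$.
Initial data: $u(\eta,0) = \theta(\eta,0) = 3 \sin(\eta)$. Each mode $\sin(n\eta)$ decays as $e^{-2n^2\sigma}$ on $\mathbb{R}$, so $u(\eta,\sigma) = \sum c_n e^{-2n^2\sigma} \sin(n\eta)$ with $c_1=3$: $u(\eta,\sigma) = 3 e^{-2 \sigma} \sin(\eta)$.
Substituting back: $\theta(\xi,t) = u(\xi - t, t)$.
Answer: $\theta(\xi, t) = 3 e^{-2 t} \sin(\xi - t)$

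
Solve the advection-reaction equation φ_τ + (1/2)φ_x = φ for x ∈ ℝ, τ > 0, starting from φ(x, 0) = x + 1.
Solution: Substitute φ = exp(τ)u, i.e. u = exp(-τ)φ.
By the product rule, φ_τ = exp(τ)(u_τ + u), φ_x = exp(τ)u_x.
Substituting into the PDE and dividing by exp(τ): u_τ + u + (1/2)u_x = u.
The lower-order terms cancel, leaving the standard advection equation u_τ + (1/2)u_x = 0.
Initial data for u: u(x,0) = φ(x,0) = x + 1.
Solve for u:
  By method of characteristics (waves move right with speed 1/2):
  Along characteristics x - (1/2)τ = const, u is constant, so u(x,τ) = f(x - (1/2)τ) with f = u(·, 0).
Hence u(x,τ) = x - (1/2)τ + 1.
Transform back: φ(x,τ) = exp(τ)u(x,τ).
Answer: φ(x, τ) = xexp(τ) - (1/2)τexp(τ) + exp(τ)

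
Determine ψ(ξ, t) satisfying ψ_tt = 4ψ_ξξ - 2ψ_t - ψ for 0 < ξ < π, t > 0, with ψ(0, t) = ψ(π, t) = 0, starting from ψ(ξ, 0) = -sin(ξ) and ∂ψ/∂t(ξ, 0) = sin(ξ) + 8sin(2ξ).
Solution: Substitute ψ = exp(-t)u, i.e. u = exp(t)ψ.
By the product rule, ψ_t = exp(-t)(u_t - u), ψ_tt = exp(-t)(u_tt - 2u_t + u), ψ_ξξ = exp(-t)u_ξξ.
Substituting into the PDE and dividing by exp(-t): u_tt - 2u_t + u = 4u_ξξ - 2(u_t - u) - u.
The lower-order terms cancel, leaving the standard wave equation u_tt = 4u_ξξ.
Initial data for u: u(ξ,0) = ψ(ξ,0) = -sin(ξ); u_t(ξ,0) = ψ_t(ξ,0) + ψ(ξ,0) = 8sin(2ξ). The boundary conditions carry over: u(0,t) = u(π,t) = 0.
Solve for u:
  Using separation of variables u = X(ξ)T(t):
  Eigenfunctions: sin(nξ), n = 1, 2, 3, ...
  General solution: u(ξ, t) = Σ [A_n cos(2n t) + B_n sin(2n t)] sin(nξ)
  From u(ξ,0) = -sin(ξ): A_1=-1. From u_t(ξ,0) = 8sin(2ξ), using u_t(ξ,0) = Σ ω_n B_n sin(nξ) with ω_n = 2n: B_2 = 8/4 = 2.
Hence u(ξ,t) = 2sin(4t)sin(2ξ) - sin(ξ)cos(2t).
Transform back: ψ(ξ,t) = exp(-t)u(ξ,t).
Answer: ψ(ξ, t) = 2exp(-t)sin(4t)sin(2ξ) - exp(-t)sin(ξ)cos(2t)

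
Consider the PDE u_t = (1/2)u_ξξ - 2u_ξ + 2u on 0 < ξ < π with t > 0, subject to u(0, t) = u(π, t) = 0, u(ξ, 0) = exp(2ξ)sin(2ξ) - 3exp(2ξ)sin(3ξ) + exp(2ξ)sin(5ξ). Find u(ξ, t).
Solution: Substitute u = exp(2ξ)w.
Then u_ξ = exp(2ξ)(w_ξ + 2w), u_ξξ = exp(2ξ)(w_ξξ + 4w_ξ + 4w), u_t = exp(2ξ)w_t; substituting and dividing by exp(2ξ), the lower-order terms cancel: w_t = (1/2)w_ξξ (standard heat equation).
Data for w: w(ξ,0) = exp(-2ξ)u(ξ,0) = sin(2ξ) - 3sin(3ξ) + sin(5ξ). The boundary conditions carry over: w(0,t) = w(π,t) = 0.
Separating variables: w = Σ c_n exp(-n²t/2) sin(nξ). From w(ξ,0) = sin(2ξ) - 3sin(3ξ) + sin(5ξ): c_2=1, c_3=-3, c_5=1.
So w(ξ,t) = exp(-2t)sin(2ξ) - 3exp(-9t/2)sin(3ξ) + exp(-25t/2)sin(5ξ), and u(ξ,t) = exp(2ξ)w(ξ,t).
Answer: u(ξ, t) = exp(-2t)exp(2ξ)sin(2ξ) - 3exp(-9t/2)exp(2ξ)sin(3ξ) + exp(-25t/2)exp(2ξ)sin(5ξ)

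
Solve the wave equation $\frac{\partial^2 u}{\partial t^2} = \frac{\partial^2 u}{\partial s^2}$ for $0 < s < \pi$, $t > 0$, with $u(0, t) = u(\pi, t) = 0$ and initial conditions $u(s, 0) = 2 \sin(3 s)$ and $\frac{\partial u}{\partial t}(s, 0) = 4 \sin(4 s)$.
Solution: Separating variables: $u = \sum [A_n \cos(\omega_n t) + B_n \sin(\omega_n t)] \sin(ns)$, $\omega_n = n$. From ICs ($B_n$ = velocity coefficient / $\omega_n$): $A_3=2, B_4=1$.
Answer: $u(s, t) = 2 \sin(3 s) \cos(3 t) + \sin(4 s) \sin(4 t)$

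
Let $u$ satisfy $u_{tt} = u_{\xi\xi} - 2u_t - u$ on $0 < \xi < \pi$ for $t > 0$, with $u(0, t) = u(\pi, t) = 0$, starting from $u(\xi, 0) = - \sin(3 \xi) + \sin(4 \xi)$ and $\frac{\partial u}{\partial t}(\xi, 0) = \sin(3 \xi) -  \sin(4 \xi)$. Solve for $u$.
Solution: Substitute $u = e^{-t}w$.
Then $u_t = e^{-t}(w_t - w)$, $u_{tt} = e^{-t}(w_{tt} - 2w_t + w)$, $u_{\xi\xi} = e^{-t}w_{\xi\xi}$; substituting and dividing by $e^{-t}$, the lower-order terms cancel: $w_{tt} = w_{\xi\xi}$ (standard wave equation).
Data for $w$: $w(\xi,0) = u(\xi,0) = - \sin(3 \xi) + \sin(4 \xi)$; $w_t(\xi,0) = u_t(\xi,0) + u(\xi,0) = 0$. The boundary conditions carry over: $w(0,t) = w(\pi,t) = 0$.
Separating variables: $w = \sum [A_n \cos(\omega_n t) + B_n \sin(\omega_n t)] \sin(n\xi)$, $\omega_n = n$. From ICs: $A_3=-1, A_4=1$.
So $w(\xi,t) = - \sin(3 \xi) \cos(3 t) + \sin(4 \xi) \cos(4 t)$, and $u(\xi,t) = e^{-t}w(\xi,t)$.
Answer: $u(\xi, t) = - e^{-t} \sin(3 \xi) \cos(3 t) + e^{-t} \sin(4 \xi) \cos(4 t)$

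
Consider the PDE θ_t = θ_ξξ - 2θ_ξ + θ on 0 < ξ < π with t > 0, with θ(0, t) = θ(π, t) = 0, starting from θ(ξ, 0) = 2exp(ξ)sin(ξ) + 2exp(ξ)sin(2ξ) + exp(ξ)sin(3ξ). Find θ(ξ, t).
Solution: Substitute θ = exp(ξ)u.
Then θ_ξ = exp(ξ)(u_ξ + u), θ_ξξ = exp(ξ)(u_ξξ + 2u_ξ + u), θ_t = exp(ξ)u_t; substituting and dividing by exp(ξ), the lower-order terms cancel: u_t = u_ξξ (standard heat equation).
Data for u: u(ξ,0) = exp(-ξ)θ(ξ,0) = 2sin(ξ) + 2sin(2ξ) + sin(3ξ). The boundary conditions carry over: u(0,t) = u(π,t) = 0.
Separating variables: u = Σ c_n exp(-n²t) sin(nξ). From u(ξ,0) = 2sin(ξ) + 2sin(2ξ) + sin(3ξ): c_1=2, c_2=2, c_3=1.
So u(ξ,t) = 2exp(-t)sin(ξ) + 2exp(-4t)sin(2ξ) + exp(-9t)sin(3ξ), and θ(ξ,t) = exp(ξ)u(ξ,t).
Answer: θ(ξ, t) = 2exp(-t)exp(ξ)sin(ξ) + 2exp(-4t)exp(ξ)sin(2ξ) + exp(-9t)exp(ξ)sin(3ξ)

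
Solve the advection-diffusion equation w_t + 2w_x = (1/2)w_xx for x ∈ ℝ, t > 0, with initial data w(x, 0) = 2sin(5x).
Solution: Change to a moving frame: let η = x - 2t, σ = t and write w(x,t) = u(η,σ).
By the chain rule w_t = u_σ - 2u_η, w_x = u_η, w_xx = u_ηη.
Then w_t + 2w_x = u_σ: the advection term cancels and the PDE becomes the heat equation u_σ = (1/2)u_ηη on η ∈ ℝ.
Initial data: u(η,0) = w(η,0) = 2sin(5η).
On η ∈ ℝ each mode satisfies (sin(nη))″ = -n² sin(nη), so exp(-n²σ/2) sin(nη) solves the heat equation; by superposition u(η,σ) = Σ c_n exp(-n²σ/2) sin(nη).
Reading off the coefficients: c_5=2, so u(η,σ) = 2exp(-25σ/2)sin(5η).
Substituting back η = x - 2t, σ = t: w(x,t) = u(x - 2t, t).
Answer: w(x, t) = -2exp(-25t/2)sin(10t - 5x)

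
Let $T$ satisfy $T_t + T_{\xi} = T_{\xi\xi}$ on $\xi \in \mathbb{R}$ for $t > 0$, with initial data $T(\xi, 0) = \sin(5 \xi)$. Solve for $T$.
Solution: Change to a moving frame: let $\eta = \xi - t$, $\sigma = t$ and write $T(\xi,t) = u(\eta,\sigma)$.
By the chain rule $T_t = u_{\sigma} - u_{\eta}$, $T_{\xi} = u_{\eta}$, $T_{\xi\xi} = u_{\eta\eta}$.
Then $T_t + T_{\xi} = u_{\sigma}$: the advection term cancels and the PDE becomes the heat equation $u_{\sigma} = u_{\eta\eta}$ on $\eta \in \mathbb{R}$.
Initial data: $u(\eta,0) = T(\eta,0) = \sin(5 \eta)$.
On $\eta \in \mathbb{R}$ each mode satisfies $(\sin(n\eta))'' = -n^2 \sin(n\eta)$, so $e^{-n^2\sigma} \sin(n\eta)$ solves the heat equation; by superposition $u(\eta,\sigma) = \sum c_n e^{-n^2\sigma} \sin(n\eta)$.
Reading off the coefficients: $c_5=1$, so $u(\eta,\sigma) = e^{-25 \sigma} \sin(5 \eta)$.
Substituting back $\eta = \xi - t$, $\sigma = t$: $T(\xi,t) = u(\xi - t, t)$.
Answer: $T(\xi, t) = e^{-25 t} \sin(5 \xi - 5 t)$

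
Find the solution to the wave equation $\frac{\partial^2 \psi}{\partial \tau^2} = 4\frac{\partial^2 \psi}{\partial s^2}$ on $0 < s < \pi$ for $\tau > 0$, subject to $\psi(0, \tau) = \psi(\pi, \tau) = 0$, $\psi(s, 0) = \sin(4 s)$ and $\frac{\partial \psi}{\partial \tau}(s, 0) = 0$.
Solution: Separating variables: $\psi = \sum [A_n \cos(\omega_n \tau) + B_n \sin(\omega_n \tau)] \sin(ns)$, $\omega_n = 2n$. From ICs: $A_4=1$.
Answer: $\psi(s, \tau) = \sin(4 s) \cos(8 \tau)$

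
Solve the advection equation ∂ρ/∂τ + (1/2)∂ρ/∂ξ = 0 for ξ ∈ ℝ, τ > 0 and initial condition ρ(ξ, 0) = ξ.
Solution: By method of characteristics (waves move right with speed 1/2):
Along characteristics ξ - (1/2)τ = const, ρ is constant, so ρ(ξ,τ) = f(ξ - (1/2)τ) with f = ρ(·, 0).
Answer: ρ(ξ, τ) = ξ - (1/2)τ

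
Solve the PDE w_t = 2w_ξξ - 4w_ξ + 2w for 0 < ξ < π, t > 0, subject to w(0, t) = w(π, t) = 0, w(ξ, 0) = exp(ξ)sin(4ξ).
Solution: Substitute w = exp(ξ)u.
Then w_ξ = exp(ξ)(u_ξ + u), w_ξξ = exp(ξ)(u_ξξ + 2u_ξ + u), w_t = exp(ξ)u_t; substituting and dividing by exp(ξ), the lower-order terms cancel: u_t = 2u_ξξ (standard heat equation).
Data for u: u(ξ,0) = exp(-ξ)w(ξ,0) = sin(4ξ). The boundary conditions carry over: u(0,t) = u(π,t) = 0.
Separating variables: u = Σ c_n exp(-2n²t) sin(nξ). From u(ξ,0) = sin(4ξ): c_4=1.
So u(ξ,t) = exp(-32t)sin(4ξ), and w(ξ,t) = exp(ξ)u(ξ,t).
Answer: w(ξ, t) = exp(-32t)exp(ξ)sin(4ξ)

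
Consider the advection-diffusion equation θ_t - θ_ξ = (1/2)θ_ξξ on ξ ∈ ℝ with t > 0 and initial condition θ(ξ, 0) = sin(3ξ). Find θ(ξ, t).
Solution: Change to a moving frame: let η = ξ + t, σ = t and write θ(ξ,t) = u(η,σ).
By the chain rule θ_t = u_σ + u_η, θ_ξ = u_η, θ_ξξ = u_ηη.
Then θ_t - θ_ξ = u_σ: the advection term cancels and the PDE becomes the heat equation u_σ = (1/2)u_ηη on η ∈ ℝ.
Initial data: u(η,0) = θ(η,0) = sin(3η).
On η ∈ ℝ each mode satisfies (sin(nη))″ = -n² sin(nη), so exp(-n²σ/2) sin(nη) solves the heat equation; by superposition u(η,σ) = Σ c_n exp(-n²σ/2) sin(nη).
Reading off the coefficients: c_3=1, so u(η,σ) = exp(-9σ/2)sin(3η).
Substituting back η = ξ + t, σ = t: θ(ξ,t) = u(ξ + t, t).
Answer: θ(ξ, t) = exp(-9t/2)sin(3t + 3ξ)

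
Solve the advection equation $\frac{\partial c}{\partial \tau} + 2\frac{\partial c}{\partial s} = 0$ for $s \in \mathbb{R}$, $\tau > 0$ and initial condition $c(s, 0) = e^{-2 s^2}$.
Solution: By characteristics ($ds/d\tau = 2$), $c(s,\tau) = f(s - 2\tau)$ with $f = c( \cdot , 0)$.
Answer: $c(s, \tau) = e^{-2 (-2 \tau + s)^2}$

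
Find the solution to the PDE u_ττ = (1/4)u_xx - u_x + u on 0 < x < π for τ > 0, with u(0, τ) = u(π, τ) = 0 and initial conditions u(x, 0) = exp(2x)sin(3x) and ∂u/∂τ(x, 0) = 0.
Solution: Substitute u = exp(2x)w, i.e. w = exp(-2x)u.
By the product rule, u_x = exp(2x)(w_x + 2w), u_xx = exp(2x)(w_xx + 4w_x + 4w), u_ττ = exp(2x)w_ττ.
Substituting into the PDE and dividing by exp(2x): w_ττ = (1/4)(w_xx + 4w_x + 4w) - (w_x + 2w) + w.
The lower-order terms cancel, leaving the standard wave equation w_ττ = (1/4)w_xx.
Initial data for w: w(x,0) = exp(-2x)u(x,0) = sin(3x); w_τ(x,0) = exp(-2x)u_τ(x,0) = 0. The boundary conditions carry over: w(0,τ) = w(π,τ) = 0.
Solve for w:
  Using separation of variables w = X(x)T(τ):
  Eigenfunctions: sin(nx), n = 1, 2, 3, ...
  General solution: w(x, τ) = Σ [A_n cos(n τ/2) + B_n sin(n τ/2)] sin(nx)
  From w(x,0) = sin(3x): A_3=1. From w_τ(x,0) = 0: all B_n = 0.
Hence w(x,τ) = sin(3x)cos(3τ/2).
Transform back: u(x,τ) = exp(2x)w(x,τ).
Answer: u(x, τ) = exp(2x)sin(3x)cos(3τ/2)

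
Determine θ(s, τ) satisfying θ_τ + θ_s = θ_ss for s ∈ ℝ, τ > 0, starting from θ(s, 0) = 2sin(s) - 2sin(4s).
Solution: Change to a moving frame: let η = s - τ, σ = τ and write θ(s,τ) = u(η,σ).
By the chain rule θ_τ = u_σ - u_η, θ_s = u_η, θ_ss = u_ηη.
Then θ_τ + θ_s = u_σ: the advection term cancels and the PDE becomes the heat equation u_σ = u_ηη on η ∈ ℝ.
Initial data: u(η,0) = θ(η,0) = 2sin(η) - 2sin(4η).
On η ∈ ℝ each mode satisfies (sin(nη))″ = -n² sin(nη), so exp(-n²σ) sin(nη) solves the heat equation; by superposition u(η,σ) = Σ c_n exp(-n²σ) sin(nη).
Reading off the coefficients: c_1=2, c_4=-2, so u(η,σ) = 2exp(-σ)sin(η) - 2exp(-16σ)sin(4η).
Substituting back η = s - τ, σ = τ: θ(s,τ) = u(s - τ, τ).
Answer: θ(s, τ) = 2exp(-τ)sin(s - τ) - 2exp(-16τ)sin(4s - 4τ)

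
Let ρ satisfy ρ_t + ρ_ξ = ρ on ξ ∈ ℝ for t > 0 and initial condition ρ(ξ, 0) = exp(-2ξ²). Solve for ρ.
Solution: Substitute ρ = exp(t)u, i.e. u = exp(-t)ρ.
By the product rule, ρ_t = exp(t)(u_t + u), ρ_ξ = exp(t)u_ξ.
Substituting into the PDE and dividing by exp(t): u_t + u + u_ξ = u.
The lower-order terms cancel, leaving the standard advection equation u_t + u_ξ = 0.
Initial data for u: u(ξ,0) = ρ(ξ,0) = exp(-2ξ²).
Solve for u:
  By method of characteristics (waves move right with speed 1):
  Along characteristics ξ - t = const, u is constant, so u(ξ,t) = f(ξ - t) with f = u(·, 0).
Hence u(ξ,t) = exp(-2(-t + ξ)²).
Transform back: ρ(ξ,t) = exp(t)u(ξ,t).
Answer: ρ(ξ, t) = exp(t)exp(-2(-t + ξ)²)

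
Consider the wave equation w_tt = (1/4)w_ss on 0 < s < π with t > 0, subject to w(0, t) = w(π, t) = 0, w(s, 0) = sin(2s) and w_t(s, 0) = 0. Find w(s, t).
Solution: Using separation of variables w = X(s)T(t):
Eigenfunctions: sin(ns), n = 1, 2, 3, ...
General solution: w(s, t) = Σ [A_n cos(n t/2) + B_n sin(n t/2)] sin(ns)
From w(s,0) = sin(2s): A_2=1. From w_t(s,0) = 0: all B_n = 0.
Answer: w(s, t) = sin(2s)cos(t)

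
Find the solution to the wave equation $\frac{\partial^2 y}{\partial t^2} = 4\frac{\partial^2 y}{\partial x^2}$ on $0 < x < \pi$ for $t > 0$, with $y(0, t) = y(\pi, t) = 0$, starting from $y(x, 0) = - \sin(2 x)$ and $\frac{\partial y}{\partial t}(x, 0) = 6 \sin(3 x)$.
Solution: Separating variables: $y = \sum [A_n \cos(\omega_n t) + B_n \sin(\omega_n t)] \sin(nx)$, $\omega_n = 2n$. From ICs ($B_n$ = velocity coefficient / $\omega_n$): $A_2=-1, B_3=1$.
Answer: $y(x, t) = \sin(6 t) \sin(3 x) -  \sin(2 x) \cos(4 t)$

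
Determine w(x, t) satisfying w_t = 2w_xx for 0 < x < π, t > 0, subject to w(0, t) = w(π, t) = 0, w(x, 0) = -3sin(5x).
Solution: Separating variables: w = Σ c_n exp(-2n²t) sin(nx). From w(x,0) = -3sin(5x): c_5=-3.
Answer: w(x, t) = -3exp(-50t)sin(5x)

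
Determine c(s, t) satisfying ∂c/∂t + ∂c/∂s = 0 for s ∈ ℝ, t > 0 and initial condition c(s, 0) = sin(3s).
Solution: By method of characteristics (waves move right with speed 1):
Along characteristics s - t = const, c is constant, so c(s,t) = f(s - t) with f = c(·, 0).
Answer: c(s, t) = sin(3s - 3t)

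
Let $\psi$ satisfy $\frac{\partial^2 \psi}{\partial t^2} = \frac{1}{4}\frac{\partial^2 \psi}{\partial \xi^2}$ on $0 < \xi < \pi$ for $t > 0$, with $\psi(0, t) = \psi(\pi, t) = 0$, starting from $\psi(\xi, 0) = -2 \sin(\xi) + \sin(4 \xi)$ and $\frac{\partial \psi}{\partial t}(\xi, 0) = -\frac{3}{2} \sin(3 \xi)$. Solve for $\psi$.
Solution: Separating variables: $\psi = \sum [A_n \cos(\omega_n t) + B_n \sin(\omega_n t)] \sin(n\xi)$, $\omega_n = n/2$. From ICs ($B_n$ = velocity coefficient / $\omega_n$): $A_1=-2, A_4=1, B_3=-1$.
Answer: $\psi(\xi, t) = -2 \sin(\xi) \cos(t/2) -  \sin(3 \xi) \sin(3 t/2) + \sin(4 \xi) \cos(2 t)$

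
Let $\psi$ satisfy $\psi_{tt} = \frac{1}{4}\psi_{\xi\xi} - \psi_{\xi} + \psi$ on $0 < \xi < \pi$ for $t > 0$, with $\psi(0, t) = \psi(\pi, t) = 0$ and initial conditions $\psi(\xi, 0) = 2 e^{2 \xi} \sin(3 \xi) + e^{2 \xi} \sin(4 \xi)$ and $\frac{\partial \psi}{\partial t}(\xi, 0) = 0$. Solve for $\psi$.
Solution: Substitute $\psi = e^{2\xi}u$.
Then $\psi_{\xi} = e^{2\xi}(u_{\xi} + 2u)$, $\psi_{\xi\xi} = e^{2\xi}(u_{\xi\xi} + 4u_{\xi} + 4u)$, $\psi_{tt} = e^{2\xi}u_{tt}$; substituting and dividing by $e^{2\xi}$, the lower-order terms cancel: $u_{tt} = \frac{1}{4}u_{\xi\xi}$ (standard wave equation).
Data for $u$: $u(\xi,0) = e^{-2\xi}\psi(\xi,0) = 2 \sin(3 \xi) + \sin(4 \xi)$; $u_t(\xi,0) = e^{-2\xi}\psi_t(\xi,0) = 0$. The boundary conditions carry over: $u(0,t) = u(\pi,t) = 0$.
Separating variables: $u = \sum [A_n \cos(\omega_n t) + B_n \sin(\omega_n t)] \sin(n\xi)$, $\omega_n = n/2$. From ICs: $A_3=2, A_4=1$.
So $u(\xi,t) = 2 \sin(3 \xi) \cos(3 t/2) + \sin(4 \xi) \cos(2 t)$, and $\psi(\xi,t) = e^{2\xi}u(\xi,t)$.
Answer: $\psi(\xi, t) = 2 e^{2 \xi} \sin(3 \xi) \cos(3 t/2) + e^{2 \xi} \sin(4 \xi) \cos(2 t)$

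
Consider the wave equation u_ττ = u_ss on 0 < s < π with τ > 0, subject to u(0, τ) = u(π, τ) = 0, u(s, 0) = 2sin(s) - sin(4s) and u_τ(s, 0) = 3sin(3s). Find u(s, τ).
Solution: Using separation of variables u = X(s)T(τ):
Eigenfunctions: sin(ns), n = 1, 2, 3, ...
General solution: u(s, τ) = Σ [A_n cos(n τ) + B_n sin(n τ)] sin(ns)
From u(s,0) = 2sin(s) - sin(4s): A_1=2, A_4=-1. From u_τ(s,0) = 3sin(3s), using u_τ(s,0) = Σ ω_n B_n sin(ns) with ω_n = n: B_3 = 3/3 = 1.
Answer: u(s, τ) = 2sin(s)cos(τ) + sin(3s)sin(3τ) - sin(4s)cos(4τ)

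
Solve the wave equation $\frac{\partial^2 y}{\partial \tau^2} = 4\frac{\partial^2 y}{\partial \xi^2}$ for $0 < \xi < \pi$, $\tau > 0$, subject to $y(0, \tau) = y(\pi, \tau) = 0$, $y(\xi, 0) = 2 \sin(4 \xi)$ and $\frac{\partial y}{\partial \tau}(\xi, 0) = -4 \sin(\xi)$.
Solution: Separating variables: $y = \sum [A_n \cos(\omega_n \tau) + B_n \sin(\omega_n \tau)] \sin(n\xi)$, $\omega_n = 2n$. From ICs ($B_n$ = velocity coefficient / $\omega_n$): $A_4=2, B_1=-2$.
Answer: $y(\xi, \tau) = -2 \sin(2 \tau) \sin(\xi) + 2 \sin(4 \xi) \cos(8 \tau)$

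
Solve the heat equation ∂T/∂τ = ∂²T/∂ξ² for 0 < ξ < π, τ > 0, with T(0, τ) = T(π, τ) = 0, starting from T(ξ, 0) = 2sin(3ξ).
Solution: Using separation of variables T = X(ξ)G(τ):
Eigenfunctions: sin(nξ), n = 1, 2, 3, ...
General solution: T(ξ, τ) = Σ c_n sin(nξ) exp(-n² τ)
Matching T(ξ,0) = 2sin(3ξ) term by term: c_3=2.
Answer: T(ξ, τ) = 2exp(-9τ)sin(3ξ)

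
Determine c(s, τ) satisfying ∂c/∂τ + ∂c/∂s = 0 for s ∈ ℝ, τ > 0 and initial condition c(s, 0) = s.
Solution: By method of characteristics (waves move right with speed 1):
Along characteristics s - τ = const, c is constant, so c(s,τ) = f(s - τ) with f = c(·, 0).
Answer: c(s, τ) = s - τ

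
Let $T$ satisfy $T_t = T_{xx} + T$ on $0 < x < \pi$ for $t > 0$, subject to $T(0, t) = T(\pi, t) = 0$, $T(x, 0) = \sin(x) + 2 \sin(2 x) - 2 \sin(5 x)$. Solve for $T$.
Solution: Substitute $T = e^{t}u$.
Then $T_t = e^{t}(u_t + u)$, $T_{xx} = e^{t}u_{xx}$; substituting and dividing by $e^{t}$, the lower-order terms cancel: $u_t = u_{xx}$ (standard heat equation).
Data for $u$: $u(x,0) = T(x,0) = \sin(x) + 2 \sin(2 x) - 2 \sin(5 x)$. The boundary conditions carry over: $u(0,t) = u(\pi,t) = 0$.
Separating variables: $u = \sum c_n e^{-n^2t} \sin(nx)$. From $u(x,0) = \sin(x) + 2 \sin(2 x) - 2 \sin(5 x)$: $c_1=1, c_2=2, c_5=-2$.
So $u(x,t) = e^{-t} \sin(x) + 2 e^{-4 t} \sin(2 x) - 2 e^{-25 t} \sin(5 x)$, and $T(x,t) = e^{t}u(x,t)$.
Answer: $T(x, t) = \sin(x) + 2 e^{-3 t} \sin(2 x) - 2 e^{-24 t} \sin(5 x)$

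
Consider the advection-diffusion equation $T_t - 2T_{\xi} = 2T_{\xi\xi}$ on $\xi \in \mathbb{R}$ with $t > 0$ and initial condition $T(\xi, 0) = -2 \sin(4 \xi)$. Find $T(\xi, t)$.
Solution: Moving frame: $\eta = \xi + 2t$, $\sigma = t$, $T = u(\eta,\sigma)$, so $T_t = u_{\sigma} + 2u_{\eta}$ and $T_{\xi\xi} = u_{\eta\eta}$.
Hence $T_t - 2T_{\xi} = u_{\sigma}$ and the PDE becomes the heat equation $u_{\sigma} = 2u_{\eta\eta}$ on $\eta \in \mathbb{R}$.
Initial data: $u(\eta,0) = T(\eta,0) = -2 \sin(4 \eta)$. Each mode $\sin(n\eta)$ decays as $e^{-2n^2\sigma}$ on $\mathbb{R}$, so $u(\eta,\sigma) = \sum c_n e^{-2n^2\sigma} \sin(n\eta)$ with $c_4=-2$: $u(\eta,\sigma) = -2 e^{-32 \sigma} \sin(4 \eta)$.
Substituting back: $T(\xi,t) = u(\xi + 2t, t)$.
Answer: $T(\xi, t) = -2 e^{-32 t} \sin(4 \xi + 8 t)$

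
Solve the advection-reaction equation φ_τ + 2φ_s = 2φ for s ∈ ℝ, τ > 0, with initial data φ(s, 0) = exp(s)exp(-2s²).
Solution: Substitute φ = exp(s)u, i.e. u = exp(-s)φ.
By the product rule, φ_s = exp(s)(u_s + u), φ_τ = exp(s)u_τ.
Substituting into the PDE and dividing by exp(s): u_τ + 2(u_s + u) = 2u.
The lower-order terms cancel, leaving the standard advection equation u_τ + 2u_s = 0.
Initial data for u: u(s,0) = exp(-s)φ(s,0) = exp(-2s²).
Solve for u:
  By method of characteristics (waves move right with speed 2):
  Along characteristics s - 2τ = const, u is constant, so u(s,τ) = f(s - 2τ) with f = u(·, 0).
Hence u(s,τ) = exp(-2(s - 2τ)²).
Transform back: φ(s,τ) = exp(s)u(s,τ).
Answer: φ(s, τ) = exp(s)exp(-2(s - 2τ)²)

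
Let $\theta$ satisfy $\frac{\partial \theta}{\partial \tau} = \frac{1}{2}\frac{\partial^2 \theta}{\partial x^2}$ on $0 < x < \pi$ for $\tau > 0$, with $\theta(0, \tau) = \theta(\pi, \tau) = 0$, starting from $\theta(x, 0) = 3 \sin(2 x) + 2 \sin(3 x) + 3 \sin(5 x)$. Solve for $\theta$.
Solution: Separating variables: $\theta = \sum c_n e^{-n^2\tau/2} \sin(nx)$. From $\theta(x,0) = 3 \sin(2 x) + 2 \sin(3 x) + 3 \sin(5 x)$: $c_2=3, c_3=2, c_5=3$.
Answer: $\theta(x, \tau) = 3 e^{-2 \tau} \sin(2 x) + 2 e^{-9 \tau/2} \sin(3 x) + 3 e^{-25 \tau/2} \sin(5 x)$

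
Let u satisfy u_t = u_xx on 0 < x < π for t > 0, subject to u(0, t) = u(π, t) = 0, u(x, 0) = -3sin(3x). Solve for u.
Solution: Using separation of variables u = X(x)T(t):
Eigenfunctions: sin(nx), n = 1, 2, 3, ...
General solution: u(x, t) = Σ c_n sin(nx) exp(-n² t)
Matching u(x,0) = -3sin(3x) term by term: c_3=-3.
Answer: u(x, t) = -3exp(-9t)sin(3x)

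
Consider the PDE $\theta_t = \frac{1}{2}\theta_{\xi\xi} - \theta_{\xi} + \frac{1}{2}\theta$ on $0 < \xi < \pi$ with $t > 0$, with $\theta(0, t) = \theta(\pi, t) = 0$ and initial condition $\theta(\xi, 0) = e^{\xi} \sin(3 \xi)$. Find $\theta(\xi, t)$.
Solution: Substitute $\theta = e^{\xi}u$, i.e. $u = e^{-\xi}\theta$.
By the product rule, $\theta_{\xi} = e^{\xi}(u_{\xi} + u)$, $\theta_{\xi\xi} = e^{\xi}(u_{\xi\xi} + 2u_{\xi} + u)$, $\theta_t = e^{\xi}u_t$.
Substituting into the PDE and dividing by $e^{\xi}$: $u_t = \frac{1}{2}(u_{\xi\xi} + 2u_{\xi} + u) - (u_{\xi} + u) + \frac{1}{2}u$.
The lower-order terms cancel, leaving the standard heat equation $u_t = \frac{1}{2}u_{\xi\xi}$.
Initial data for $u$: $u(\xi,0) = e^{-\xi}\theta(\xi,0) = \sin(3 \xi)$. The boundary conditions carry over: $u(0,t) = u(\pi,t) = 0$.
Solve for $u$:
  Using separation of variables $u = X(\xi)G(t)$:
  Eigenfunctions: $\sin(n\xi)$, $n = 1, 2, 3, \ldots$
  General solution: $u(\xi, t) = \sum c_n \sin(n\xi) e^{-n^2 t/2}$
  Matching $u(\xi,0) = \sin(3 \xi)$ term by term: $c_3=1$.
Hence $u(\xi,t) = e^{-9 t/2} \sin(3 \xi)$.
Transform back: $\theta(\xi,t) = e^{\xi}u(\xi,t)$.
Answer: $\theta(\xi, t) = e^{\xi} e^{-9 t/2} \sin(3 \xi)$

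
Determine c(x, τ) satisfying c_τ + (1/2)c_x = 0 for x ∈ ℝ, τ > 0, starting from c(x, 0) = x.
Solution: By method of characteristics (waves move right with speed 1/2):
Along characteristics x - (1/2)τ = const, c is constant, so c(x,τ) = f(x - (1/2)τ) with f = c(·, 0).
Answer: c(x, τ) = x - (1/2)τ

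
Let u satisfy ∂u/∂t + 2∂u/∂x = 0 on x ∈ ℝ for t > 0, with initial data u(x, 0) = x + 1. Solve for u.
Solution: By characteristics (dx/dt = 2), u(x,t) = f(x - 2t) with f = u(·, 0).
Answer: u(x, t) = -2t + x + 1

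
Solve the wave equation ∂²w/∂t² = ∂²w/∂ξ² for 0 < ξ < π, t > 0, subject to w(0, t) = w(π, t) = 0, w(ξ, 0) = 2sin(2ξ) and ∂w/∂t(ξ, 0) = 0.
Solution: Using separation of variables w = X(ξ)T(t):
Eigenfunctions: sin(nξ), n = 1, 2, 3, ...
General solution: w(ξ, t) = Σ [A_n cos(n t) + B_n sin(n t)] sin(nξ)
From w(ξ,0) = 2sin(2ξ): A_2=2. From w_t(ξ,0) = 0: all B_n = 0.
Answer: w(ξ, t) = 2sin(2ξ)cos(2t)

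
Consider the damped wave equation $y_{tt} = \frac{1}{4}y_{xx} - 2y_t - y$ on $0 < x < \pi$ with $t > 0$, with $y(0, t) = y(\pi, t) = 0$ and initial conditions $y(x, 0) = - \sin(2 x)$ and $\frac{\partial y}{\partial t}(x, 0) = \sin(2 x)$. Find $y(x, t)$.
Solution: Substitute $y = e^{-t}u$.
Then $y_t = e^{-t}(u_t - u)$, $y_{tt} = e^{-t}(u_{tt} - 2u_t + u)$, $y_{xx} = e^{-t}u_{xx}$; substituting and dividing by $e^{-t}$, the lower-order terms cancel: $u_{tt} = \frac{1}{4}u_{xx}$ (standard wave equation).
Data for $u$: $u(x,0) = y(x,0) = - \sin(2 x)$; $u_t(x,0) = y_t(x,0) + y(x,0) = 0$. The boundary conditions carry over: $u(0,t) = u(\pi,t) = 0$.
Separating variables: $u = \sum [A_n \cos(\omega_n t) + B_n \sin(\omega_n t)] \sin(nx)$, $\omega_n = n/2$. From ICs: $A_2=-1$.
So $u(x,t) = - \sin(2 x) \cos(t)$, and $y(x,t) = e^{-t}u(x,t)$.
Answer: $y(x, t) = - e^{-t} \sin(2 x) \cos(t)$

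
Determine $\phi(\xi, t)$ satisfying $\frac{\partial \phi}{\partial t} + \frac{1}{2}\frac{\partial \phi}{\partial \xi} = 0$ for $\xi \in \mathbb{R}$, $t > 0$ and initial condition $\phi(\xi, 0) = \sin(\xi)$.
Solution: By characteristics ($d\xi/dt = 1/2$), $\phi(\xi,t) = f(\xi - \frac{1}{2}t)$ with $f = \phi( \cdot , 0)$.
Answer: $\phi(\xi, t) = \sin(\xi - t/2)$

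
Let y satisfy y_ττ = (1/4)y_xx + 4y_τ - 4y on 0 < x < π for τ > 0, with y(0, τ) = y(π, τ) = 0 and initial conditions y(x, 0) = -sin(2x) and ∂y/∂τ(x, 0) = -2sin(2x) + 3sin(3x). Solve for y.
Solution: Substitute y = exp(2τ)u.
Then y_τ = exp(2τ)(u_τ + 2u), y_ττ = exp(2τ)(u_ττ + 4u_τ + 4u), y_xx = exp(2τ)u_xx; substituting and dividing by exp(2τ), the lower-order terms cancel: u_ττ = (1/4)u_xx (standard wave equation).
Data for u: u(x,0) = y(x,0) = -sin(2x); u_τ(x,0) = y_τ(x,0) - 2y(x,0) = 3sin(3x). The boundary conditions carry over: u(0,τ) = u(π,τ) = 0.
Separating variables: u = Σ [A_n cos(ω_n τ) + B_n sin(ω_n τ)] sin(nx), ω_n = n/2. From ICs (B_n = velocity coefficient / ω_n): A_2=-1, B_3=2.
So u(x,τ) = -sin(2x)cos(τ) + 2sin(3x)sin(3τ/2), and y(x,τ) = exp(2τ)u(x,τ).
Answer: y(x, τ) = -exp(2τ)sin(2x)cos(τ) + 2exp(2τ)sin(3x)sin(3τ/2)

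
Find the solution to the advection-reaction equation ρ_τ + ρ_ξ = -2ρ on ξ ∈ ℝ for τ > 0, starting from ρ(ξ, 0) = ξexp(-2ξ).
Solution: Substitute ρ = exp(-2ξ)u.
Then ρ_ξ = exp(-2ξ)(u_ξ - 2u), ρ_τ = exp(-2ξ)u_τ; substituting and dividing by exp(-2ξ), the lower-order terms cancel: u_τ + u_ξ = 0 (standard advection equation).
Data for u: u(ξ,0) = exp(2ξ)ρ(ξ,0) = ξ.
By characteristics (dξ/dτ = 1), u(ξ,τ) = f(ξ - τ) with f = u(·, 0).
So u(ξ,τ) = ξ - τ, and ρ(ξ,τ) = exp(-2ξ)u(ξ,τ).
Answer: ρ(ξ, τ) = ξexp(-2ξ) - τexp(-2ξ)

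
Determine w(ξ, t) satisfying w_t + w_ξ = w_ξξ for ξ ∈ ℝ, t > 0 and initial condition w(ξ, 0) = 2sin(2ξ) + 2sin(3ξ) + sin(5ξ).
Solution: Moving frame: η = ξ - t, σ = t, w = u(η,σ), so w_t = u_σ - u_η and w_ξξ = u_ηη.
Hence w_t + w_ξ = u_σ and the PDE becomes the heat equation u_σ = u_ηη on η ∈ ℝ.
Initial data: u(η,0) = w(η,0) = 2sin(2η) + 2sin(3η) + sin(5η). Each mode sin(nη) decays as exp(-n²σ) on ℝ, so u(η,σ) = Σ c_n exp(-n²σ) sin(nη) with c_2=2, c_3=2, c_5=1: u(η,σ) = 2exp(-4σ)sin(2η) + 2exp(-9σ)sin(3η) + exp(-25σ)sin(5η).
Substituting back: w(ξ,t) = u(ξ - t, t).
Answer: w(ξ, t) = -2exp(-4t)sin(2t - 2ξ) - 2exp(-9t)sin(3t - 3ξ) - exp(-25t)sin(5t - 5ξ)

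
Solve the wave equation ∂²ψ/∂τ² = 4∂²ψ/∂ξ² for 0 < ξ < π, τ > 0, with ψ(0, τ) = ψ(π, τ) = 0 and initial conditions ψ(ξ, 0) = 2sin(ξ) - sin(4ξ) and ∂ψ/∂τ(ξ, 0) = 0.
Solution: Separating variables: ψ = Σ [A_n cos(ω_n τ) + B_n sin(ω_n τ)] sin(nξ), ω_n = 2n. From ICs: A_1=2, A_4=-1.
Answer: ψ(ξ, τ) = 2sin(ξ)cos(2τ) - sin(4ξ)cos(8τ)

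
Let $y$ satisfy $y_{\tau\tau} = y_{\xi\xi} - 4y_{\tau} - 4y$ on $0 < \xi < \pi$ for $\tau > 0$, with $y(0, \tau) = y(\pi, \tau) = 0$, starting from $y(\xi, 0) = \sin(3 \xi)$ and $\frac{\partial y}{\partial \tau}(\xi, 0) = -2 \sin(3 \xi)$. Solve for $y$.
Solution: Substitute $y = e^{-2\tau}u$.
Then $y_{\tau} = e^{-2\tau}(u_{\tau} - 2u)$, $y_{\tau\tau} = e^{-2\tau}(u_{\tau\tau} - 4u_{\tau} + 4u)$, $y_{\xi\xi} = e^{-2\tau}u_{\xi\xi}$; substituting and dividing by $e^{-2\tau}$, the lower-order terms cancel: $u_{\tau\tau} = u_{\xi\xi}$ (standard wave equation).
Data for $u$: $u(\xi,0) = y(\xi,0) = \sin(3 \xi)$; $u_{\tau}(\xi,0) = y_{\tau}(\xi,0) + 2y(\xi,0) = 0$. The boundary conditions carry over: $u(0,\tau) = u(\pi,\tau) = 0$.
Separating variables: $u = \sum [A_n \cos(\omega_n \tau) + B_n \sin(\omega_n \tau)] \sin(n\xi)$, $\omega_n = n$. From ICs: $A_3=1$.
So $u(\xi,\tau) = \sin(3 \xi) \cos(3 \tau)$, and $y(\xi,\tau) = e^{-2\tau}u(\xi,\tau)$.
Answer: $y(\xi, \tau) = e^{-2 \tau} \sin(3 \xi) \cos(3 \tau)$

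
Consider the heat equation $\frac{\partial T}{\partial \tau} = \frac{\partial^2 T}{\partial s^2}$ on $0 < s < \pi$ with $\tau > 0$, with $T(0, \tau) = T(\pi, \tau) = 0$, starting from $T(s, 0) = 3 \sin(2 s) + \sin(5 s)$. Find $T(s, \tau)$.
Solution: Using separation of variables $T = X(s)G(\tau)$:
Eigenfunctions: $\sin(ns)$, $n = 1, 2, 3, \ldots$
General solution: $T(s, \tau) = \sum c_n \sin(ns) e^{-n^2 \tau}$
Matching $T(s,0) = 3 \sin(2 s) + \sin(5 s)$ term by term: $c_2=3, c_5=1$.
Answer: $T(s, \tau) = 3 e^{-4 \tau} \sin(2 s) + e^{-25 \tau} \sin(5 s)$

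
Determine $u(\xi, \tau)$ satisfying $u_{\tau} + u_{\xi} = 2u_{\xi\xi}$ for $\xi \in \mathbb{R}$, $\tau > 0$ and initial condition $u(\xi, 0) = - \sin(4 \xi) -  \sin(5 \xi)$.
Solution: Change to a moving frame: let $\eta = \xi - \tau$, $\sigma = \tau$ and write $u(\xi,\tau) = w(\eta,\sigma)$.
By the chain rule $u_{\tau} = w_{\sigma} - w_{\eta}$, $u_{\xi} = w_{\eta}$, $u_{\xi\xi} = w_{\eta\eta}$.
Then $u_{\tau} + u_{\xi} = w_{\sigma}$: the advection term cancels and the PDE becomes the heat equation $w_{\sigma} = 2w_{\eta\eta}$ on $\eta \in \mathbb{R}$.
Initial data: $w(\eta,0) = u(\eta,0) = - \sin(4 \eta) - \sin(5 \eta)$.
On $\eta \in \mathbb{R}$ each mode satisfies $(\sin(n\eta))'' = -n^2 \sin(n\eta)$, so $e^{-2n^2\sigma} \sin(n\eta)$ solves the heat equation; by superposition $w(\eta,\sigma) = \sum c_n e^{-2n^2\sigma} \sin(n\eta)$.
Reading off the coefficients: $c_4=-1, c_5=-1$, so $w(\eta,\sigma) = - e^{-32 \sigma} \sin(4 \eta) - e^{-50 \sigma} \sin(5 \eta)$.
Substituting back $\eta = \xi - \tau$, $\sigma = \tau$: $u(\xi,\tau) = w(\xi - \tau, \tau)$.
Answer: $u(\xi, \tau) = e^{-32 \tau} \sin(4 \tau - 4 \xi) + e^{-50 \tau} \sin(5 \tau - 5 \xi)$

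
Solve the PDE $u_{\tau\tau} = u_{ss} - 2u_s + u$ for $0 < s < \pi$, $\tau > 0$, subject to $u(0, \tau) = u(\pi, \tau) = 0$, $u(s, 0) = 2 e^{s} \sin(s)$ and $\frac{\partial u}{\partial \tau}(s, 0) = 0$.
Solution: Substitute $u = e^{s}w$.
Then $u_s = e^{s}(w_s + w)$, $u_{ss} = e^{s}(w_{ss} + 2w_s + w)$, $u_{\tau\tau} = e^{s}w_{\tau\tau}$; substituting and dividing by $e^{s}$, the lower-order terms cancel: $w_{\tau\tau} = w_{ss}$ (standard wave equation).
Data for $w$: $w(s,0) = e^{-s}u(s,0) = 2 \sin(s)$; $w_{\tau}(s,0) = e^{-s}u_{\tau}(s,0) = 0$. The boundary conditions carry over: $w(0,\tau) = w(\pi,\tau) = 0$.
Separating variables: $w = \sum [A_n \cos(\omega_n \tau) + B_n \sin(\omega_n \tau)] \sin(ns)$, $\omega_n = n$. From ICs: $A_1=2$.
So $w(s,\tau) = 2 \sin(s) \cos(\tau)$, and $u(s,\tau) = e^{s}w(s,\tau)$.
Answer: $u(s, \tau) = 2 e^{s} \sin(s) \cos(\tau)$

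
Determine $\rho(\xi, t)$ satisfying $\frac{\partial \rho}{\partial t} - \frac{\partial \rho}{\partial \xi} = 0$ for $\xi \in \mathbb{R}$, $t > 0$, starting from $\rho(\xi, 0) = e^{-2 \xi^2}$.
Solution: By method of characteristics (waves move left with speed 1):
Along characteristics $\xi + t =$ const, $\rho$ is constant, so $\rho(\xi,t) = f(\xi + t)$ with $f = \rho( \cdot , 0)$.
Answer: $\rho(\xi, t) = e^{-2 (\xi + t)^2}$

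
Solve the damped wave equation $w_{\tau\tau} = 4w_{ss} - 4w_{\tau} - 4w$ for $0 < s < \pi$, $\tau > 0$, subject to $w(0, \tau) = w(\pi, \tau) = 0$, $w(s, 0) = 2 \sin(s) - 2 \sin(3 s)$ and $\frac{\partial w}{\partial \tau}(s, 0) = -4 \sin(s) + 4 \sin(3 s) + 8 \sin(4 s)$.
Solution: Substitute $w = e^{-2\tau}u$.
Then $w_{\tau} = e^{-2\tau}(u_{\tau} - 2u)$, $w_{\tau\tau} = e^{-2\tau}(u_{\tau\tau} - 4u_{\tau} + 4u)$, $w_{ss} = e^{-2\tau}u_{ss}$; substituting and dividing by $e^{-2\tau}$, the lower-order terms cancel: $u_{\tau\tau} = 4u_{ss}$ (standard wave equation).
Data for $u$: $u(s,0) = w(s,0) = 2 \sin(s) - 2 \sin(3 s)$; $u_{\tau}(s,0) = w_{\tau}(s,0) + 2w(s,0) = 8 \sin(4 s)$. The boundary conditions carry over: $u(0,\tau) = u(\pi,\tau) = 0$.
Separating variables: $u = \sum [A_n \cos(\omega_n \tau) + B_n \sin(\omega_n \tau)] \sin(ns)$, $\omega_n = 2n$. From ICs ($B_n$ = velocity coefficient / $\omega_n$): $A_1=2, A_3=-2, B_4=1$.
So $u(s,\tau) = 2 \sin(s) \cos(2 \tau) - 2 \sin(3 s) \cos(6 \tau) + \sin(4 s) \sin(8 \tau)$, and $w(s,\tau) = e^{-2\tau}u(s,\tau)$.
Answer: $w(s, \tau) = e^{-2 \tau} \sin(8 \tau) \sin(4 s) + 2 e^{-2 \tau} \sin(s) \cos(2 \tau) - 2 e^{-2 \tau} \sin(3 s) \cos(6 \tau)$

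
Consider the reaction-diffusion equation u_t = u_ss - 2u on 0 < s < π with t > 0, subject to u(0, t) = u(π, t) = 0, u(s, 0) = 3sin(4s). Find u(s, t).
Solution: Substitute u = exp(-2t)w, i.e. w = exp(2t)u.
By the product rule, u_t = exp(-2t)(w_t - 2w), u_ss = exp(-2t)w_ss.
Substituting into the PDE and dividing by exp(-2t): w_t - 2w = w_ss - 2w.
The lower-order terms cancel, leaving the standard heat equation w_t = w_ss.
Initial data for w: w(s,0) = u(s,0) = 3sin(4s). The boundary conditions carry over: w(0,t) = w(π,t) = 0.
Solve for w:
  Using separation of variables w = X(s)T(t):
  Eigenfunctions: sin(ns), n = 1, 2, 3, ...
  General solution: w(s, t) = Σ c_n sin(ns) exp(-n² t)
  Matching w(s,0) = 3sin(4s) term by term: c_4=3.
Hence w(s,t) = 3exp(-16t)sin(4s).
Transform back: u(s,t) = exp(-2t)w(s,t).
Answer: u(s, t) = 3exp(-18t)sin(4s)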